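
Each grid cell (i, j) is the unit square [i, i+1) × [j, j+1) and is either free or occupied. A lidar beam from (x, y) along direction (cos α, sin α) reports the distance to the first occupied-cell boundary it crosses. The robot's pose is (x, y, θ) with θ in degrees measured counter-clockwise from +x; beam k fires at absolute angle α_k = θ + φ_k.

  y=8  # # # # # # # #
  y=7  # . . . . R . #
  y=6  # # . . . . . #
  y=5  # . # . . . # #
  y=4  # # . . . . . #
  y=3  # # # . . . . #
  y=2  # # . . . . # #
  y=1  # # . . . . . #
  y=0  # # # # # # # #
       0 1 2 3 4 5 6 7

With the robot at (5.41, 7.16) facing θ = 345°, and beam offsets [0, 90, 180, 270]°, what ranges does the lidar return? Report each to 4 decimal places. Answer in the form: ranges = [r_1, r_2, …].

ranges = [1.6461, 0.8696, 3.2455, 6.3773]

beam 1: φ=0°, α=345°
  dir = (cos 345°, sin 345°) = (0.9659, -0.2588); from cell (5,7)
  next x-line at t=0.6108, next y-line at t=0.6182; Δt_x=1.0353, Δt_y=3.8637
    x: enter (6,7) at t=0.6108
    y: enter (6,6) at t=0.6182
    x: enter (7,6) at t=1.6461 ← occupied
  → r_1 = 1.6461
beam 2: φ=90°, α=75°
  dir = (cos 75°, sin 75°) = (0.2588, 0.9659); from cell (5,7)
  next x-line at t=2.2796, next y-line at t=0.8696; Δt_x=3.8637, Δt_y=1.0353
    y: enter (5,8) at t=0.8696 ← occupied
  → r_2 = 0.8696
beam 3: φ=180°, α=165°
  dir = (cos 165°, sin 165°) = (-0.9659, 0.2588); from cell (5,7)
  next x-line at t=0.4245, next y-line at t=3.2455; Δt_x=1.0353, Δt_y=3.8637
    x: enter (4,7) at t=0.4245
    x: enter (3,7) at t=1.4597
    x: enter (2,7) at t=2.4950
    y: enter (2,8) at t=3.2455 ← occupied
  → r_3 = 3.2455
beam 4: φ=270°, α=255°
  dir = (cos 255°, sin 255°) = (-0.2588, -0.9659); from cell (5,7)
  next x-line at t=1.5841, next y-line at t=0.1656; Δt_x=3.8637, Δt_y=1.0353
    y: enter (5,6) at t=0.1656
    y: enter (5,5) at t=1.2009
    x: enter (4,5) at t=1.5841
    y: enter (4,4) at t=2.2362
    y: enter (4,3) at t=3.2715
    y: enter (4,2) at t=4.3067
    y: enter (4,1) at t=5.3420
    x: enter (3,1) at t=5.4478
    y: enter (3,0) at t=6.3773 ← occupied
  → r_4 = 6.3773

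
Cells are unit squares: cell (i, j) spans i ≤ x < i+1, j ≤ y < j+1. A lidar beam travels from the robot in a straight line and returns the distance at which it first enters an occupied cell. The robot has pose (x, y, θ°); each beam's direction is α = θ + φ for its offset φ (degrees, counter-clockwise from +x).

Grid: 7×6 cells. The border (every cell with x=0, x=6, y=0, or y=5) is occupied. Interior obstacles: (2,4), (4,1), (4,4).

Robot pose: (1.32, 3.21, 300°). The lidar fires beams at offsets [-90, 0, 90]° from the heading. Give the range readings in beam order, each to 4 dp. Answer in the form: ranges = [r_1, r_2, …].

beam 1: φ=-90°, α=210°
  dir = (cos 210°, sin 210°) = (-0.8660, -0.5000); from cell (1,3)
  next x-line at t=0.3695, next y-line at t=0.4200; Δt_x=1.1547, Δt_y=2.0000
    x: enter (0,3) at t=0.3695 ← occupied
  → r_1 = 0.3695
beam 2: φ=0°, α=300°
  dir = (cos 300°, sin 300°) = (0.5000, -0.8660); from cell (1,3)
  next x-line at t=1.3600, next y-line at t=0.2425; Δt_x=2.0000, Δt_y=1.1547
    y: enter (1,2) at t=0.2425
    x: enter (2,2) at t=1.3600
    y: enter (2,1) at t=1.3972
    y: enter (2,0) at t=2.5519 ← occupied
  → r_2 = 2.5519
beam 3: φ=90°, α=30°
  dir = (cos 30°, sin 30°) = (0.8660, 0.5000); from cell (1,3)
  next x-line at t=0.7852, next y-line at t=1.5800; Δt_x=1.1547, Δt_y=2.0000
    x: enter (2,3) at t=0.7852
    y: enter (2,4) at t=1.5800 ← occupied
  → r_3 = 1.5800

ranges = [0.3695, 2.5519, 1.5800]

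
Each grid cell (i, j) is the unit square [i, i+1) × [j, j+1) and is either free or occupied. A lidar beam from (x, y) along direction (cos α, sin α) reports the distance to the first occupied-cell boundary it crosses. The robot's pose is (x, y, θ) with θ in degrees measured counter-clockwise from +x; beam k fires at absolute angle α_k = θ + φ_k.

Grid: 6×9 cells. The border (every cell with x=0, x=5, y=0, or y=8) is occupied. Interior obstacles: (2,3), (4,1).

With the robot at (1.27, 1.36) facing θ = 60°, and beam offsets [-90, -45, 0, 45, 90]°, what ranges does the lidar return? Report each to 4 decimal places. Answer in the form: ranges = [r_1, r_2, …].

beam 1: φ=-90°, α=330°
  d=(0.8660,-0.5000)  start (1,1)  tX=0.8429 tY=0.7200  stride 1/|dx|=1.1547 1/|dy|=2.0000
    cross y-line → (1,0), t=0.7200 (wall)
  → r_1 = 0.7200
beam 2: φ=-45°, α=15°
  d=(0.9659,0.2588)  start (1,1)  tX=0.7558 tY=2.4728  stride 1/|dx|=1.0353 1/|dy|=3.8637
    cross x-line → (2,1), t=0.7558
    cross x-line → (3,1), t=1.7910
    cross y-line → (3,2), t=2.4728
    cross x-line → (4,2), t=2.8263
    cross x-line → (5,2), t=3.8616 (wall)
  → r_2 = 3.8616
beam 3: φ=0°, α=60°
  d=(0.5000,0.8660)  start (1,1)  tX=1.4600 tY=0.7390  stride 1/|dx|=2.0000 1/|dy|=1.1547
    cross y-line → (1,2), t=0.7390
    cross x-line → (2,2), t=1.4600
    cross y-line → (2,3), t=1.8937 (wall)
  → r_3 = 1.8937
beam 4: φ=45°, α=105°
  d=(-0.2588,0.9659)  start (1,1)  tX=1.0432 tY=0.6626  stride 1/|dx|=3.8637 1/|dy|=1.0353
    cross y-line → (1,2), t=0.6626
    cross x-line → (0,2), t=1.0432 (wall)
  → r_4 = 1.0432
beam 5: φ=90°, α=150°
  d=(-0.8660,0.5000)  start (1,1)  tX=0.3118 tY=1.2800  stride 1/|dx|=1.1547 1/|dy|=2.0000
    cross x-line → (0,1), t=0.3118 (wall)
  → r_5 = 0.3118

ranges = [0.7200, 3.8616, 1.8937, 1.0432, 0.3118]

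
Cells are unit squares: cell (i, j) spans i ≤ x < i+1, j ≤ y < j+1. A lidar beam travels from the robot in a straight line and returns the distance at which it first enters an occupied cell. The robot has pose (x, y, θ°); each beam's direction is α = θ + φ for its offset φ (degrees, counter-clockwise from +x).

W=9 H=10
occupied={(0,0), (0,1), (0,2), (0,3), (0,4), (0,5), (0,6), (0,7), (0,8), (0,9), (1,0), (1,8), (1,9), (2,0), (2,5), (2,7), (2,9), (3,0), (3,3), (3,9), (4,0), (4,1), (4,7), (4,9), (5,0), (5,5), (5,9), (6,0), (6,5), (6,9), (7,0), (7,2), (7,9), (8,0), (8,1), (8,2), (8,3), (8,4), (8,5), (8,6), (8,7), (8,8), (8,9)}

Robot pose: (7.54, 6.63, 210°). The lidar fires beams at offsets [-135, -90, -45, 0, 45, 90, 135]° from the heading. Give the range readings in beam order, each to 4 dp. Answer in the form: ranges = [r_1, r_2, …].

ranges = [1.7773, 2.7366, 2.6296, 1.2600, 5.8286, 0.9200, 0.4762]

beam 1: φ=-135°, α=75°
  dir = (cos 75°, sin 75°) = (0.2588, 0.9659); from cell (7,6)
  next x-line at t=1.7773, next y-line at t=0.3831; Δt_x=3.8637, Δt_y=1.0353
    y: enter (7,7) at t=0.3831
    y: enter (7,8) at t=1.4183
    x: enter (8,8) at t=1.7773 ← occupied
  → r_1 = 1.7773
beam 2: φ=-90°, α=120°
  dir = (cos 120°, sin 120°) = (-0.5000, 0.8660); from cell (7,6)
  next x-line at t=1.0800, next y-line at t=0.4272; Δt_x=2.0000, Δt_y=1.1547
    y: enter (7,7) at t=0.4272
    x: enter (6,7) at t=1.0800
    y: enter (6,8) at t=1.5819
    y: enter (6,9) at t=2.7366 ← occupied
  → r_2 = 2.7366
beam 3: φ=-45°, α=165°
  dir = (cos 165°, sin 165°) = (-0.9659, 0.2588); from cell (7,6)
  next x-line at t=0.5590, next y-line at t=1.4296; Δt_x=1.0353, Δt_y=3.8637
    x: enter (6,6) at t=0.5590
    y: enter (6,7) at t=1.4296
    x: enter (5,7) at t=1.5943
    x: enter (4,7) at t=2.6296 ← occupied
  → r_3 = 2.6296
beam 4: φ=0°, α=210°
  dir = (cos 210°, sin 210°) = (-0.8660, -0.5000); from cell (7,6)
  next x-line at t=0.6235, next y-line at t=1.2600; Δt_x=1.1547, Δt_y=2.0000
    x: enter (6,6) at t=0.6235
    y: enter (6,5) at t=1.2600 ← occupied
  → r_4 = 1.2600
beam 5: φ=45°, α=255°
  dir = (cos 255°, sin 255°) = (-0.2588, -0.9659); from cell (7,6)
  next x-line at t=2.0864, next y-line at t=0.6522; Δt_x=3.8637, Δt_y=1.0353
    y: enter (7,5) at t=0.6522
    y: enter (7,4) at t=1.6875
    x: enter (6,4) at t=2.0864
    y: enter (6,3) at t=2.7228
    y: enter (6,2) at t=3.7581
    y: enter (6,1) at t=4.7933
    y: enter (6,0) at t=5.8286 ← occupied
  → r_5 = 5.8286
beam 6: φ=90°, α=300°
  dir = (cos 300°, sin 300°) = (0.5000, -0.8660); from cell (7,6)
  next x-line at t=0.9200, next y-line at t=0.7275; Δt_x=2.0000, Δt_y=1.1547
    y: enter (7,5) at t=0.7275
    x: enter (8,5) at t=0.9200 ← occupied
  → r_6 = 0.9200
beam 7: φ=135°, α=345°
  dir = (cos 345°, sin 345°) = (0.9659, -0.2588); from cell (7,6)
  next x-line at t=0.4762, next y-line at t=2.4341; Δt_x=1.0353, Δt_y=3.8637
    x: enter (8,6) at t=0.4762 ← occupied
  → r_7 = 0.4762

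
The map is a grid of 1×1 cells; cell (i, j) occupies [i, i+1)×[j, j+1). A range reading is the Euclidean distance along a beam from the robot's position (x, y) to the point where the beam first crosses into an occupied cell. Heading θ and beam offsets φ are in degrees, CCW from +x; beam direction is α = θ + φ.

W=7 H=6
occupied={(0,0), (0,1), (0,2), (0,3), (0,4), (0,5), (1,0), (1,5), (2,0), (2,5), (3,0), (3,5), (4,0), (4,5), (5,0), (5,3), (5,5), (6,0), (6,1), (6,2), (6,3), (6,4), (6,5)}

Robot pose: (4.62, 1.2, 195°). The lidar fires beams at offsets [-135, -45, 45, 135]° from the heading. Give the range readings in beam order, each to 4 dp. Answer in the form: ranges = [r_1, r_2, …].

beam 1: φ=-135°, α=60°
  dir = (cos 60°, sin 60°) = (0.5000, 0.8660); from cell (4,1)
  next x-line at t=0.7600, next y-line at t=0.9238; Δt_x=2.0000, Δt_y=1.1547
    x: enter (5,1) at t=0.7600
    y: enter (5,2) at t=0.9238
    y: enter (5,3) at t=2.0785 ← occupied
  → r_1 = 2.0785
beam 2: φ=-45°, α=150°
  dir = (cos 150°, sin 150°) = (-0.8660, 0.5000); from cell (4,1)
  next x-line at t=0.7159, next y-line at t=1.6000; Δt_x=1.1547, Δt_y=2.0000
    x: enter (3,1) at t=0.7159
    y: enter (3,2) at t=1.6000
    x: enter (2,2) at t=1.8706
    x: enter (1,2) at t=3.0253
    y: enter (1,3) at t=3.6000
    x: enter (0,3) at t=4.1800 ← occupied
  → r_2 = 4.1800
beam 3: φ=45°, α=240°
  dir = (cos 240°, sin 240°) = (-0.5000, -0.8660); from cell (4,1)
  next x-line at t=1.2400, next y-line at t=0.2309; Δt_x=2.0000, Δt_y=1.1547
    y: enter (4,0) at t=0.2309 ← occupied
  → r_3 = 0.2309
beam 4: φ=135°, α=330°
  dir = (cos 330°, sin 330°) = (0.8660, -0.5000); from cell (4,1)
  next x-line at t=0.4388, next y-line at t=0.4000; Δt_x=1.1547, Δt_y=2.0000
    y: enter (4,0) at t=0.4000 ← occupied
  → r_4 = 0.4000

ranges = [2.0785, 4.1800, 0.2309, 0.4000]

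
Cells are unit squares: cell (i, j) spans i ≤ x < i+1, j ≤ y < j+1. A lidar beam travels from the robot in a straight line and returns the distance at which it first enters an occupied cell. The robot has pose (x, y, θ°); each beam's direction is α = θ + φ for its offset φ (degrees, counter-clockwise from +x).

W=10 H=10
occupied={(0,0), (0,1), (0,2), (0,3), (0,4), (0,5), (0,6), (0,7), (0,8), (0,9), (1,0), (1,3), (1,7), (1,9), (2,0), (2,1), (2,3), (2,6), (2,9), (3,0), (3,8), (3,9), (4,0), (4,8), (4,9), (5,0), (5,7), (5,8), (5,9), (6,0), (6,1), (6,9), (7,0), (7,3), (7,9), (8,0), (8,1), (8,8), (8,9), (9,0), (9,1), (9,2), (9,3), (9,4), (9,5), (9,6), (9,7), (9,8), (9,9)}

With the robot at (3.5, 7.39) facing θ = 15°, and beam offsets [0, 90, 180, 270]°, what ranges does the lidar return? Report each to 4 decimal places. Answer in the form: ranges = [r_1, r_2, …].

beam 1: φ=0°, α=15°
  dir = (cos 15°, sin 15°) = (0.9659, 0.2588); from cell (3,7)
  next x-line at t=0.5176, next y-line at t=2.3569; Δt_x=1.0353, Δt_y=3.8637
    x: enter (4,7) at t=0.5176
    x: enter (5,7) at t=1.5529 ← occupied
  → r_1 = 1.5529
beam 2: φ=90°, α=105°
  dir = (cos 105°, sin 105°) = (-0.2588, 0.9659); from cell (3,7)
  next x-line at t=1.9319, next y-line at t=0.6315; Δt_x=3.8637, Δt_y=1.0353
    y: enter (3,8) at t=0.6315 ← occupied
  → r_2 = 0.6315
beam 3: φ=180°, α=195°
  dir = (cos 195°, sin 195°) = (-0.9659, -0.2588); from cell (3,7)
  next x-line at t=0.5176, next y-line at t=1.5068; Δt_x=1.0353, Δt_y=3.8637
    x: enter (2,7) at t=0.5176
    y: enter (2,6) at t=1.5068 ← occupied
  → r_3 = 1.5068
beam 4: φ=270°, α=285°
  dir = (cos 285°, sin 285°) = (0.2588, -0.9659); from cell (3,7)
  next x-line at t=1.9319, next y-line at t=0.4038; Δt_x=3.8637, Δt_y=1.0353
    y: enter (3,6) at t=0.4038
    y: enter (3,5) at t=1.4390
    x: enter (4,5) at t=1.9319
    y: enter (4,4) at t=2.4743
    y: enter (4,3) at t=3.5096
    y: enter (4,2) at t=4.5449
    y: enter (4,1) at t=5.5801
    x: enter (5,1) at t=5.7956
    y: enter (5,0) at t=6.6154 ← occupied
  → r_4 = 6.6154

ranges = [1.5529, 0.6315, 1.5068, 6.6154]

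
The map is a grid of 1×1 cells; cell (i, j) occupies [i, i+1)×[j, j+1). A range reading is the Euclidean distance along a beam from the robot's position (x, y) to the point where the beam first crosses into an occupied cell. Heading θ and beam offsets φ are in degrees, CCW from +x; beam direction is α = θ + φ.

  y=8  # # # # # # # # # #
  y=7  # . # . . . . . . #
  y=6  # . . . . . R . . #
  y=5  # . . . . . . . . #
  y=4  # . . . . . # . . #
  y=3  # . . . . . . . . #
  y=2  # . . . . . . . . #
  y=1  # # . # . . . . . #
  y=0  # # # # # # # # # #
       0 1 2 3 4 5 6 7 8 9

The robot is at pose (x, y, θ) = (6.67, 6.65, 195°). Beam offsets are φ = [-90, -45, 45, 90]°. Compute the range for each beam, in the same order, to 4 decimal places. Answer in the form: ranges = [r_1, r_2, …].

ranges = [1.3976, 2.7000, 5.3694, 5.8493]

beam 1: φ=-90°, α=105°
  dir = (cos 105°, sin 105°) = (-0.2588, 0.9659); from cell (6,6)
  next x-line at t=2.5887, next y-line at t=0.3623; Δt_x=3.8637, Δt_y=1.0353
    y: enter (6,7) at t=0.3623
    y: enter (6,8) at t=1.3976 ← occupied
  → r_1 = 1.3976
beam 2: φ=-45°, α=150°
  dir = (cos 150°, sin 150°) = (-0.8660, 0.5000); from cell (6,6)
  next x-line at t=0.7736, next y-line at t=0.7000; Δt_x=1.1547, Δt_y=2.0000
    y: enter (6,7) at t=0.7000
    x: enter (5,7) at t=0.7736
    x: enter (4,7) at t=1.9283
    y: enter (4,8) at t=2.7000 ← occupied
  → r_2 = 2.7000
beam 3: φ=45°, α=240°
  dir = (cos 240°, sin 240°) = (-0.5000, -0.8660); from cell (6,6)
  next x-line at t=1.3400, next y-line at t=0.7506; Δt_x=2.0000, Δt_y=1.1547
    y: enter (6,5) at t=0.7506
    x: enter (5,5) at t=1.3400
    y: enter (5,4) at t=1.9053
    y: enter (5,3) at t=3.0600
    x: enter (4,3) at t=3.3400
    y: enter (4,2) at t=4.2147
    x: enter (3,2) at t=5.3400
    y: enter (3,1) at t=5.3694 ← occupied
  → r_3 = 5.3694
beam 4: φ=90°, α=285°
  dir = (cos 285°, sin 285°) = (0.2588, -0.9659); from cell (6,6)
  next x-line at t=1.2750, next y-line at t=0.6729; Δt_x=3.8637, Δt_y=1.0353
    y: enter (6,5) at t=0.6729
    x: enter (7,5) at t=1.2750
    y: enter (7,4) at t=1.7082
    y: enter (7,3) at t=2.7435
    y: enter (7,2) at t=3.7788
    y: enter (7,1) at t=4.8140
    x: enter (8,1) at t=5.1387
    y: enter (8,0) at t=5.8493 ← occupied
  → r_4 = 5.8493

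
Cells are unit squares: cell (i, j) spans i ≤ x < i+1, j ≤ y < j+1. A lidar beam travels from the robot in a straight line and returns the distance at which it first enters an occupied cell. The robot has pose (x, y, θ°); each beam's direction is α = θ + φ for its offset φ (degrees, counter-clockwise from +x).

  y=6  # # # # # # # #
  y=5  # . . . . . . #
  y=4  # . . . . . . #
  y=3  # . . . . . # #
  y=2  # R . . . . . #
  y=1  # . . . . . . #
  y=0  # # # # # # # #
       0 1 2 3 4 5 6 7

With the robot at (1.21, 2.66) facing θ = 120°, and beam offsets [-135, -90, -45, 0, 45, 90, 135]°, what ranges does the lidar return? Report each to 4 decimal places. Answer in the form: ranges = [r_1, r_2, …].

beam 1: φ=-135°, α=345°
  cosα=0.9659 sinα=-0.2588 | (1,2) | tMaxX 0.8179 tMaxY 2.5500 | tΔX 1.0353 tΔY 3.8637
    t=0.8179 [x] (2,2)
    t=1.8531 [x] (3,2)
    t=2.5500 [y] (3,1)
    t=2.8884 [x] (4,1)
    t=3.9237 [x] (5,1)
    t=4.9590 [x] (6,1)
    t=5.9942 [x] (7,1) — stop
  → r_1 = 5.9942
beam 2: φ=-90°, α=30°
  cosα=0.8660 sinα=0.5000 | (1,2) | tMaxX 0.9122 tMaxY 0.6800 | tΔX 1.1547 tΔY 2.0000
    t=0.6800 [y] (1,3)
    t=0.9122 [x] (2,3)
    t=2.0669 [x] (3,3)
    t=2.6800 [y] (3,4)
    t=3.2216 [x] (4,4)
    t=4.3763 [x] (5,4)
    t=4.6800 [y] (5,5)
    t=5.5310 [x] (6,5)
    t=6.6800 [y] (6,6) — stop
  → r_2 = 6.6800
beam 3: φ=-45°, α=75°
  cosα=0.2588 sinα=0.9659 | (1,2) | tMaxX 3.0523 tMaxY 0.3520 | tΔX 3.8637 tΔY 1.0353
    t=0.3520 [y] (1,3)
    t=1.3873 [y] (1,4)
    t=2.4225 [y] (1,5)
    t=3.0523 [x] (2,5)
    t=3.4578 [y] (2,6) — stop
  → r_3 = 3.4578
beam 4: φ=0°, α=120°
  cosα=-0.5000 sinα=0.8660 | (1,2) | tMaxX 0.4200 tMaxY 0.3926 | tΔX 2.0000 tΔY 1.1547
    t=0.3926 [y] (1,3)
    t=0.4200 [x] (0,3) — stop
  → r_4 = 0.4200
beam 5: φ=45°, α=165°
  cosα=-0.9659 sinα=0.2588 | (1,2) | tMaxX 0.2174 tMaxY 1.3137 | tΔX 1.0353 tΔY 3.8637
    t=0.2174 [x] (0,2) — stop
  → r_5 = 0.2174
beam 6: φ=90°, α=210°
  cosα=-0.8660 sinα=-0.5000 | (1,2) | tMaxX 0.2425 tMaxY 1.3200 | tΔX 1.1547 tΔY 2.0000
    t=0.2425 [x] (0,2) — stop
  → r_6 = 0.2425
beam 7: φ=135°, α=255°
  cosα=-0.2588 sinα=-0.9659 | (1,2) | tMaxX 0.8114 tMaxY 0.6833 | tΔX 3.8637 tΔY 1.0353
    t=0.6833 [y] (1,1)
    t=0.8114 [x] (0,1) — stop
  → r_7 = 0.8114

ranges = [5.9942, 6.6800, 3.4578, 0.4200, 0.2174, 0.2425, 0.8114]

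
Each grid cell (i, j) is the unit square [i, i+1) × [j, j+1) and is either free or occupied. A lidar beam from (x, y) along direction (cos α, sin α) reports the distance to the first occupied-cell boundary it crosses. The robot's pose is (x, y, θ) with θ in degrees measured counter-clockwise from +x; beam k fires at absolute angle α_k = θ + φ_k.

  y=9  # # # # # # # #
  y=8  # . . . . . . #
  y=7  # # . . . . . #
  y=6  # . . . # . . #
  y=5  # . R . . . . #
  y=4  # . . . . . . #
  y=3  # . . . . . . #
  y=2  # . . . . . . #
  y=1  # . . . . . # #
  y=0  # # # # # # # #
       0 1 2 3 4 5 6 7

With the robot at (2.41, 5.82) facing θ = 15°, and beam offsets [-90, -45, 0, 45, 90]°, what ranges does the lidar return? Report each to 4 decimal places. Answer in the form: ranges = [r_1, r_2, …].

beam 1: φ=-90°, α=285°
  cosα=0.2588 sinα=-0.9659 | (2,5) | tMaxX 2.2796 tMaxY 0.8489 | tΔX 3.8637 tΔY 1.0353
    t=0.8489 [y] (2,4)
    t=1.8842 [y] (2,3)
    t=2.2796 [x] (3,3)
    t=2.9195 [y] (3,2)
    t=3.9548 [y] (3,1)
    t=4.9900 [y] (3,0) — stop
  → r_1 = 4.9900
beam 2: φ=-45°, α=330°
  cosα=0.8660 sinα=-0.5000 | (2,5) | tMaxX 0.6813 tMaxY 1.6400 | tΔX 1.1547 tΔY 2.0000
    t=0.6813 [x] (3,5)
    t=1.6400 [y] (3,4)
    t=1.8360 [x] (4,4)
    t=2.9907 [x] (5,4)
    t=3.6400 [y] (5,3)
    t=4.1454 [x] (6,3)
    t=5.3001 [x] (7,3) — stop
  → r_2 = 5.3001
beam 3: φ=0°, α=15°
  cosα=0.9659 sinα=0.2588 | (2,5) | tMaxX 0.6108 tMaxY 0.6955 | tΔX 1.0353 tΔY 3.8637
    t=0.6108 [x] (3,5)
    t=0.6955 [y] (3,6)
    t=1.6461 [x] (4,6) — stop
  → r_3 = 1.6461
beam 4: φ=45°, α=60°
  cosα=0.5000 sinα=0.8660 | (2,5) | tMaxX 1.1800 tMaxY 0.2078 | tΔX 2.0000 tΔY 1.1547
    t=0.2078 [y] (2,6)
    t=1.1800 [x] (3,6)
    t=1.3625 [y] (3,7)
    t=2.5172 [y] (3,8)
    t=3.1800 [x] (4,8)
    t=3.6719 [y] (4,9) — stop
  → r_4 = 3.6719
beam 5: φ=90°, α=105°
  cosα=-0.2588 sinα=0.9659 | (2,5) | tMaxX 1.5841 tMaxY 0.1863 | tΔX 3.8637 tΔY 1.0353
    t=0.1863 [y] (2,6)
    t=1.2216 [y] (2,7)
    t=1.5841 [x] (1,7) — stop
  → r_5 = 1.5841

ranges = [4.9900, 5.3001, 1.6461, 3.6719, 1.5841]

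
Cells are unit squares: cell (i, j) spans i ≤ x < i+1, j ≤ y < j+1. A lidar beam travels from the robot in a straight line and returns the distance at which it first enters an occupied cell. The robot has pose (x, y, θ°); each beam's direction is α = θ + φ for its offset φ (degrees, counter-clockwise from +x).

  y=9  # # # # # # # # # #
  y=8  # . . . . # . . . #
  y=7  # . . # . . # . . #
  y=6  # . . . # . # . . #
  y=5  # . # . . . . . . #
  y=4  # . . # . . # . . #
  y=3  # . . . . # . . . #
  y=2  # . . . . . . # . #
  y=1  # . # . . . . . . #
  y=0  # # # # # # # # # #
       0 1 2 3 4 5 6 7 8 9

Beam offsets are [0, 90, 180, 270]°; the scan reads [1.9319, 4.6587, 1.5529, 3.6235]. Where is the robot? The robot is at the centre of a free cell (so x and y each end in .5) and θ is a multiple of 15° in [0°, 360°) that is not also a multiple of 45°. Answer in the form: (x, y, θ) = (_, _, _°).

(x, y, θ) = (5.5, 5.5, 75°)

Enumerate (i+0.5, j+0.5, θ) over the 53 free cells and 16 admissible headings. For each, cast all 4 beams and compare to the given ranges.
  (5.5, 1.5, 120°): beam 1 = 3.0000 ≠ 1.9319 ✗
  (2.5, 8.5, 210°): beam 1 = 1.7321 ≠ 1.9319 ✗
  (4.5, 4.5, 150°): beam 1 = 0.5774 ≠ 1.9319 ✗
  (3.5, 3.5, 165°): beam 1 = 2.5882 ≠ 1.9319 ✗
  (6.5, 1.5, 240°): beam 1 = 0.5774 ≠ 1.9319 ✗
  …
  (5.5, 5.5, 75°): r_1=1.9319, r_2=4.6587, r_3=1.5529, r_4=3.6235 — all match ✓
Only this pose fits every beam.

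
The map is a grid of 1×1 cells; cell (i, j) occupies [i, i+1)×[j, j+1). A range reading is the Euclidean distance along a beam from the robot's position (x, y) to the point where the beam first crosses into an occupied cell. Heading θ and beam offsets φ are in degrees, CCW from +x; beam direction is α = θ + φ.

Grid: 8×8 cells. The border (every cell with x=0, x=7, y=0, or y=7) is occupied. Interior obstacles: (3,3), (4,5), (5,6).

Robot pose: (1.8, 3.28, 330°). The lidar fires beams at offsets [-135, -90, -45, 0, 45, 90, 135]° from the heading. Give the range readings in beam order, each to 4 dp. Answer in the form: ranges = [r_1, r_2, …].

beam 1: φ=-135°, α=195°
  cosα=-0.9659 sinα=-0.2588 | (1,3) | tMaxX 0.8282 tMaxY 1.0818 | tΔX 1.0353 tΔY 3.8637
    t=0.8282 [x] (0,3) — stop
  → r_1 = 0.8282
beam 2: φ=-90°, α=240°
  cosα=-0.5000 sinα=-0.8660 | (1,3) | tMaxX 1.6000 tMaxY 0.3233 | tΔX 2.0000 tΔY 1.1547
    t=0.3233 [y] (1,2)
    t=1.4780 [y] (1,1)
    t=1.6000 [x] (0,1) — stop
  → r_2 = 1.6000
beam 3: φ=-45°, α=285°
  cosα=0.2588 sinα=-0.9659 | (1,3) | tMaxX 0.7727 tMaxY 0.2899 | tΔX 3.8637 tΔY 1.0353
    t=0.2899 [y] (1,2)
    t=0.7727 [x] (2,2)
    t=1.3252 [y] (2,1)
    t=2.3604 [y] (2,0) — stop
  → r_3 = 2.3604
beam 4: φ=0°, α=330°
  cosα=0.8660 sinα=-0.5000 | (1,3) | tMaxX 0.2309 tMaxY 0.5600 | tΔX 1.1547 tΔY 2.0000
    t=0.2309 [x] (2,3)
    t=0.5600 [y] (2,2)
    t=1.3856 [x] (3,2)
    t=2.5403 [x] (4,2)
    t=2.5600 [y] (4,1)
    t=3.6950 [x] (5,1)
    t=4.5600 [y] (5,0) — stop
  → r_4 = 4.5600
beam 5: φ=45°, α=15°
  cosα=0.9659 sinα=0.2588 | (1,3) | tMaxX 0.2071 tMaxY 2.7819 | tΔX 1.0353 tΔY 3.8637
    t=0.2071 [x] (2,3)
    t=1.2423 [x] (3,3) — stop
  → r_5 = 1.2423
beam 6: φ=90°, α=60°
  cosα=0.5000 sinα=0.8660 | (1,3) | tMaxX 0.4000 tMaxY 0.8314 | tΔX 2.0000 tΔY 1.1547
    t=0.4000 [x] (2,3)
    t=0.8314 [y] (2,4)
    t=1.9861 [y] (2,5)
    t=2.4000 [x] (3,5)
    t=3.1408 [y] (3,6)
    t=4.2955 [y] (3,7) — stop
  → r_6 = 4.2955
beam 7: φ=135°, α=105°
  cosα=-0.2588 sinα=0.9659 | (1,3) | tMaxX 3.0910 tMaxY 0.7454 | tΔX 3.8637 tΔY 1.0353
    t=0.7454 [y] (1,4)
    t=1.7807 [y] (1,5)
    t=2.8160 [y] (1,6)
    t=3.0910 [x] (0,6) — stop
  → r_7 = 3.0910

ranges = [0.8282, 1.6000, 2.3604, 4.5600, 1.2423, 4.2955, 3.0910]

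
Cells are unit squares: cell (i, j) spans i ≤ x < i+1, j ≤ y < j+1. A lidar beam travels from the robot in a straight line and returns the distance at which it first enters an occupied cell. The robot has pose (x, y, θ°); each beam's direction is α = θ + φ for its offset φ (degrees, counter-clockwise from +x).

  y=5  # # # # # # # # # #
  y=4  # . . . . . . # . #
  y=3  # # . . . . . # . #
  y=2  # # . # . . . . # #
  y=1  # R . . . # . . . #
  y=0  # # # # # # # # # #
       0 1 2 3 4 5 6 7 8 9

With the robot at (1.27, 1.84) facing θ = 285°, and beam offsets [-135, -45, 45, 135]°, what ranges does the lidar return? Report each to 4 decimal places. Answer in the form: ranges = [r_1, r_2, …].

ranges = [0.3118, 0.5400, 1.6800, 0.1848]

beam 1: φ=-135°, α=150°
  cosα=-0.8660 sinα=0.5000 | (1,1) | tMaxX 0.3118 tMaxY 0.3200 | tΔX 1.1547 tΔY 2.0000
    t=0.3118 [x] (0,1) — stop
  → r_1 = 0.3118
beam 2: φ=-45°, α=240°
  cosα=-0.5000 sinα=-0.8660 | (1,1) | tMaxX 0.5400 tMaxY 0.9699 | tΔX 2.0000 tΔY 1.1547
    t=0.5400 [x] (0,1) — stop
  → r_2 = 0.5400
beam 3: φ=45°, α=330°
  cosα=0.8660 sinα=-0.5000 | (1,1) | tMaxX 0.8429 tMaxY 1.6800 | tΔX 1.1547 tΔY 2.0000
    t=0.8429 [x] (2,1)
    t=1.6800 [y] (2,0) — stop
  → r_3 = 1.6800
beam 4: φ=135°, α=60°
  cosα=0.5000 sinα=0.8660 | (1,1) | tMaxX 1.4600 tMaxY 0.1848 | tΔX 2.0000 tΔY 1.1547
    t=0.1848 [y] (1,2) — stop
  → r_4 = 0.1848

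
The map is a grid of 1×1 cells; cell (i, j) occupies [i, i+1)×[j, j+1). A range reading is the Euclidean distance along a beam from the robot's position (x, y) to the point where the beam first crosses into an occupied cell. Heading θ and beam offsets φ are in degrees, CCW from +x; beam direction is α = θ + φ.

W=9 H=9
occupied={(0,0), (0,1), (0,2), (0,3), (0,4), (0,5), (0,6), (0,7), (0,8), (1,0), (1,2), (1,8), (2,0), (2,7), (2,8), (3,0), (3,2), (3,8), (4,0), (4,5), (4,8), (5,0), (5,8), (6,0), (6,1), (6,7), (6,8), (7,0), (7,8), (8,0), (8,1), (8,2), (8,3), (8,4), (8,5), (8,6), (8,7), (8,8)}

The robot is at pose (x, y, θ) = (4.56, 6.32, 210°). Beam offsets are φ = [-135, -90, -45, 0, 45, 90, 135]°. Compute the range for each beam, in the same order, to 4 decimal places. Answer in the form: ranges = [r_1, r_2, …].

beam 1: φ=-135°, α=75°
  dir = (cos 75°, sin 75°) = (0.2588, 0.9659); from cell (4,6)
  next x-line at t=1.7000, next y-line at t=0.7040; Δt_x=3.8637, Δt_y=1.0353
    y: enter (4,7) at t=0.7040
    x: enter (5,7) at t=1.7000
    y: enter (5,8) at t=1.7393 ← occupied
  → r_1 = 1.7393
beam 2: φ=-90°, α=120°
  dir = (cos 120°, sin 120°) = (-0.5000, 0.8660); from cell (4,6)
  next x-line at t=1.1200, next y-line at t=0.7852; Δt_x=2.0000, Δt_y=1.1547
    y: enter (4,7) at t=0.7852
    x: enter (3,7) at t=1.1200
    y: enter (3,8) at t=1.9399 ← occupied
  → r_2 = 1.9399
beam 3: φ=-45°, α=165°
  dir = (cos 165°, sin 165°) = (-0.9659, 0.2588); from cell (4,6)
  next x-line at t=0.5798, next y-line at t=2.6273; Δt_x=1.0353, Δt_y=3.8637
    x: enter (3,6) at t=0.5798
    x: enter (2,6) at t=1.6150
    y: enter (2,7) at t=2.6273 ← occupied
  → r_3 = 2.6273
beam 4: φ=0°, α=210°
  dir = (cos 210°, sin 210°) = (-0.8660, -0.5000); from cell (4,6)
  next x-line at t=0.6466, next y-line at t=0.6400; Δt_x=1.1547, Δt_y=2.0000
    y: enter (4,5) at t=0.6400 ← occupied
  → r_4 = 0.6400
beam 5: φ=45°, α=255°
  dir = (cos 255°, sin 255°) = (-0.2588, -0.9659); from cell (4,6)
  next x-line at t=2.1637, next y-line at t=0.3313; Δt_x=3.8637, Δt_y=1.0353
    y: enter (4,5) at t=0.3313 ← occupied
  → r_5 = 0.3313
beam 6: φ=90°, α=300°
  dir = (cos 300°, sin 300°) = (0.5000, -0.8660); from cell (4,6)
  next x-line at t=0.8800, next y-line at t=0.3695; Δt_x=2.0000, Δt_y=1.1547
    y: enter (4,5) at t=0.3695 ← occupied
  → r_6 = 0.3695
beam 7: φ=135°, α=345°
  dir = (cos 345°, sin 345°) = (0.9659, -0.2588); from cell (4,6)
  next x-line at t=0.4555, next y-line at t=1.2364; Δt_x=1.0353, Δt_y=3.8637
    x: enter (5,6) at t=0.4555
    y: enter (5,5) at t=1.2364
    x: enter (6,5) at t=1.4908
    x: enter (7,5) at t=2.5261
    x: enter (8,5) at t=3.5614 ← occupied
  → r_7 = 3.5614

ranges = [1.7393, 1.9399, 2.6273, 0.6400, 0.3313, 0.3695, 3.5614]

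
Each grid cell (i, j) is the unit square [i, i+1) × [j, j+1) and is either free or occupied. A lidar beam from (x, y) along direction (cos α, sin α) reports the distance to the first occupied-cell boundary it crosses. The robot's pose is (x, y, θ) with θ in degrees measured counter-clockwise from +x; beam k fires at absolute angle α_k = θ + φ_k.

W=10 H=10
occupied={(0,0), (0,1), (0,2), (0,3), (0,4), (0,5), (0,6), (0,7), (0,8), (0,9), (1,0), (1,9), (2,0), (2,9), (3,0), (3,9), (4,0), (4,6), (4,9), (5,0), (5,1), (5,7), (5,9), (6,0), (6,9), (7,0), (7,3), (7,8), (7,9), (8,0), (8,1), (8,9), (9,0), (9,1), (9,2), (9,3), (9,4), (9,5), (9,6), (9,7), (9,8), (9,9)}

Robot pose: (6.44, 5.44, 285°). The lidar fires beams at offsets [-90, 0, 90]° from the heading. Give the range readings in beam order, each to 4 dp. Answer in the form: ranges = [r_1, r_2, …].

beam 1: φ=-90°, α=195°
  dir = (cos 195°, sin 195°) = (-0.9659, -0.2588); from cell (6,5)
  next x-line at t=0.4555, next y-line at t=1.7000; Δt_x=1.0353, Δt_y=3.8637
    x: enter (5,5) at t=0.4555
    x: enter (4,5) at t=1.4908
    y: enter (4,4) at t=1.7000
    x: enter (3,4) at t=2.5261
    x: enter (2,4) at t=3.5614
    x: enter (1,4) at t=4.5966
    y: enter (1,3) at t=5.5637
    x: enter (0,3) at t=5.6319 ← occupied
  → r_1 = 5.6319
beam 2: φ=0°, α=285°
  dir = (cos 285°, sin 285°) = (0.2588, -0.9659); from cell (6,5)
  next x-line at t=2.1637, next y-line at t=0.4555; Δt_x=3.8637, Δt_y=1.0353
    y: enter (6,4) at t=0.4555
    y: enter (6,3) at t=1.4908
    x: enter (7,3) at t=2.1637 ← occupied
  → r_2 = 2.1637
beam 3: φ=90°, α=15°
  dir = (cos 15°, sin 15°) = (0.9659, 0.2588); from cell (6,5)
  next x-line at t=0.5798, next y-line at t=2.1637; Δt_x=1.0353, Δt_y=3.8637
    x: enter (7,5) at t=0.5798
    x: enter (8,5) at t=1.6150
    y: enter (8,6) at t=2.1637
    x: enter (9,6) at t=2.6503 ← occupied
  → r_3 = 2.6503

ranges = [5.6319, 2.1637, 2.6503]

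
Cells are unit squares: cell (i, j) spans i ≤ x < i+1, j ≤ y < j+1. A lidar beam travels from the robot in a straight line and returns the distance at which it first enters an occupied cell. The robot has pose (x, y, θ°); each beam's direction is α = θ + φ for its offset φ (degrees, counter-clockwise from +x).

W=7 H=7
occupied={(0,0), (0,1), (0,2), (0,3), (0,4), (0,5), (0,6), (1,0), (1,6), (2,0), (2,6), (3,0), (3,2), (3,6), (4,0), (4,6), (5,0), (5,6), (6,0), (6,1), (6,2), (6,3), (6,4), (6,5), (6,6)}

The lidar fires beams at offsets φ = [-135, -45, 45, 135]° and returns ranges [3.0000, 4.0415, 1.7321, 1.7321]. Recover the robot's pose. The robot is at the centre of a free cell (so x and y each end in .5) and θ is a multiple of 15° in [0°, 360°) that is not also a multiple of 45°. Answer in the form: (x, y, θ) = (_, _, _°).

Candidates: 24 free-cell centres × 16 headings = 384 poses. Raycast each; keep the one whose scan matches to 4 dp.
  (3.5, 4.5, 240°): beam 1 = 1.5529 ≠ 3.0000 ✗
  (2.5, 4.5, 330°): beam 1 = 1.5529 ≠ 3.0000 ✗
  (1.5, 1.5, 255°): beam 1 = 1.0000 ≠ 3.0000 ✗
  (5.5, 5.5, 300°): beam 1 = 1.9319 ≠ 3.0000 ✗
  (3.5, 1.5, 345°): beam 1 = 1.0000 ≠ 3.0000 ✗
  …
  (2.5, 4.5, 15°): r_1=3.0000, r_2=4.0415, r_3=1.7321, r_4=1.7321 — all match ✓
Unique over the lattice → pose = (2.5, 4.5, 15°).

(x, y, θ) = (2.5, 4.5, 15°)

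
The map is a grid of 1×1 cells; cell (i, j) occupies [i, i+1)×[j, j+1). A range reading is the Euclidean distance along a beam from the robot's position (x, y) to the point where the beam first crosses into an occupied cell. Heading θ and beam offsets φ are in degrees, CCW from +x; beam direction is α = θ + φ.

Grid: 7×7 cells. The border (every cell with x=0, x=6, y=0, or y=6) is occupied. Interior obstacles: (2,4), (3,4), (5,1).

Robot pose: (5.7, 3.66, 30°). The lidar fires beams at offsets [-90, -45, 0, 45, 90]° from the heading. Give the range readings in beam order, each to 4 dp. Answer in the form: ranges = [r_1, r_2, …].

beam 1: φ=-90°, α=300°
  d=(0.5000,-0.8660)  start (5,3)  tX=0.6000 tY=0.7621  stride 1/|dx|=2.0000 1/|dy|=1.1547
    cross x-line → (6,3), t=0.6000 (wall)
  → r_1 = 0.6000
beam 2: φ=-45°, α=345°
  d=(0.9659,-0.2588)  start (5,3)  tX=0.3106 tY=2.5500  stride 1/|dx|=1.0353 1/|dy|=3.8637
    cross x-line → (6,3), t=0.3106 (wall)
  → r_2 = 0.3106
beam 3: φ=0°, α=30°
  d=(0.8660,0.5000)  start (5,3)  tX=0.3464 tY=0.6800  stride 1/|dx|=1.1547 1/|dy|=2.0000
    cross x-line → (6,3), t=0.3464 (wall)
  → r_3 = 0.3464
beam 4: φ=45°, α=75°
  d=(0.2588,0.9659)  start (5,3)  tX=1.1591 tY=0.3520  stride 1/|dx|=3.8637 1/|dy|=1.0353
    cross y-line → (5,4), t=0.3520
    cross x-line → (6,4), t=1.1591 (wall)
  → r_4 = 1.1591
beam 5: φ=90°, α=120°
  d=(-0.5000,0.8660)  start (5,3)  tX=1.4000 tY=0.3926  stride 1/|dx|=2.0000 1/|dy|=1.1547
    cross y-line → (5,4), t=0.3926
    cross x-line → (4,4), t=1.4000
    cross y-line → (4,5), t=1.5473
    cross y-line → (4,6), t=2.7020 (wall)
  → r_5 = 2.7020

ranges = [0.6000, 0.3106, 0.3464, 1.1591, 2.7020]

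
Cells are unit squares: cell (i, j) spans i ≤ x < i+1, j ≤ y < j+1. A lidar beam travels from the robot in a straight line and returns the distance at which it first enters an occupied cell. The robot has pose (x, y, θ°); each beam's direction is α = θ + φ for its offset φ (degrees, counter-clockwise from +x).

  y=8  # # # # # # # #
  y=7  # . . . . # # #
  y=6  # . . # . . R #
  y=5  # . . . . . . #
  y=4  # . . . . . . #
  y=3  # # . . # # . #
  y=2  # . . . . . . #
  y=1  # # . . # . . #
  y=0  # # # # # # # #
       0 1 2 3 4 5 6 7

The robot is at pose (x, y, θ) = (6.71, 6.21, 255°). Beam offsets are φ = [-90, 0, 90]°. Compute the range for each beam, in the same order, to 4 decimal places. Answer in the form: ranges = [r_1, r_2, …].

ranges = [2.8056, 2.7432, 0.3002]

beam 1: φ=-90°, α=165°
  dir = (cos 165°, sin 165°) = (-0.9659, 0.2588); from cell (6,6)
  next x-line at t=0.7350, next y-line at t=3.0523; Δt_x=1.0353, Δt_y=3.8637
    x: enter (5,6) at t=0.7350
    x: enter (4,6) at t=1.7703
    x: enter (3,6) at t=2.8056 ← occupied
  → r_1 = 2.8056
beam 2: φ=0°, α=255°
  dir = (cos 255°, sin 255°) = (-0.2588, -0.9659); from cell (6,6)
  next x-line at t=2.7432, next y-line at t=0.2174; Δt_x=3.8637, Δt_y=1.0353
    y: enter (6,5) at t=0.2174
    y: enter (6,4) at t=1.2527
    y: enter (6,3) at t=2.2880
    x: enter (5,3) at t=2.7432 ← occupied
  → r_2 = 2.7432
beam 3: φ=90°, α=345°
  dir = (cos 345°, sin 345°) = (0.9659, -0.2588); from cell (6,6)
  next x-line at t=0.3002, next y-line at t=0.8114; Δt_x=1.0353, Δt_y=3.8637
    x: enter (7,6) at t=0.3002 ← occupied
  → r_3 = 0.3002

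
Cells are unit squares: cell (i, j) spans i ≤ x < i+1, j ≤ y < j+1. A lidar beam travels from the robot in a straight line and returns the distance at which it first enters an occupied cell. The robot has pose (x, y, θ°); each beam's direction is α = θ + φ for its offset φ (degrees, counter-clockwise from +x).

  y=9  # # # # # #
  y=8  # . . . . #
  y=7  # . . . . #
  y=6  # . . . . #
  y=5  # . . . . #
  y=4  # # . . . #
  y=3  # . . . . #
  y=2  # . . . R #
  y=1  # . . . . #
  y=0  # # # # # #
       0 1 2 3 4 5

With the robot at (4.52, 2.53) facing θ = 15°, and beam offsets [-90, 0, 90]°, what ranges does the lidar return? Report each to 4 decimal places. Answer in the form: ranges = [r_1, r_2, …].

ranges = [1.5840, 0.4969, 6.6982]

beam 1: φ=-90°, α=285°
  cosα=0.2588 sinα=-0.9659 | (4,2) | tMaxX 1.8546 tMaxY 0.5487 | tΔX 3.8637 tΔY 1.0353
    t=0.5487 [y] (4,1)
    t=1.5840 [y] (4,0) — stop
  → r_1 = 1.5840
beam 2: φ=0°, α=15°
  cosα=0.9659 sinα=0.2588 | (4,2) | tMaxX 0.4969 tMaxY 1.8159 | tΔX 1.0353 tΔY 3.8637
    t=0.4969 [x] (5,2) — stop
  → r_2 = 0.4969
beam 3: φ=90°, α=105°
  cosα=-0.2588 sinα=0.9659 | (4,2) | tMaxX 2.0091 tMaxY 0.4866 | tΔX 3.8637 tΔY 1.0353
    t=0.4866 [y] (4,3)
    t=1.5219 [y] (4,4)
    t=2.0091 [x] (3,4)
    t=2.5571 [y] (3,5)
    t=3.5924 [y] (3,6)
    t=4.6277 [y] (3,7)
    t=5.6630 [y] (3,8)
    t=5.8728 [x] (2,8)
    t=6.6982 [y] (2,9) — stop
  → r_3 = 6.6982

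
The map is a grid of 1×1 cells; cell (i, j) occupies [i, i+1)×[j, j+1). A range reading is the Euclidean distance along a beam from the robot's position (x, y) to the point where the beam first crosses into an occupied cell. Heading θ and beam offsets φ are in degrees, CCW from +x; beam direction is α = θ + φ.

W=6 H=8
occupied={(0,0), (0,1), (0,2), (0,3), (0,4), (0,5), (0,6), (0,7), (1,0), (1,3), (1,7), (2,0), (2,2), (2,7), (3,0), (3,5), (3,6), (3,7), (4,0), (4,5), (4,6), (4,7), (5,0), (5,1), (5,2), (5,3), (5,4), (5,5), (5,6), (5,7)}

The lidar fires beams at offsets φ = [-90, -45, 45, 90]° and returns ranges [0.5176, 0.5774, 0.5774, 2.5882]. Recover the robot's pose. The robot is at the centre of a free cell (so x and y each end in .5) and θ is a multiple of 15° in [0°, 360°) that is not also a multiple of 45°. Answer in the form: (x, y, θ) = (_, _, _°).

(x, y, θ) = (2.5, 3.5, 255°)

Enumerate (i+0.5, j+0.5, θ) over the 18 free cells and 16 admissible headings. For each, cast all 4 beams and compare to the given ranges.
  (2.5, 6.5, 15°): beam 1 = 5.6940 ≠ 0.5176 ✗
  (3.5, 1.5, 30°): beam 1 = 0.5774 ≠ 0.5176 ✗
  (1.5, 2.5, 60°): beam 1 = 0.5774 ≠ 0.5176 ✗
  (1.5, 6.5, 255°): beam 3 = 6.3509 ≠ 0.5774 ✗
  (3.5, 4.5, 300°): beam 1 = 1.7321 ≠ 0.5176 ✗
  …
  (2.5, 3.5, 255°): r_1=0.5176, r_2=0.5774, r_3=0.5774, r_4=2.5882 — all match ✓
Only this pose fits every beam.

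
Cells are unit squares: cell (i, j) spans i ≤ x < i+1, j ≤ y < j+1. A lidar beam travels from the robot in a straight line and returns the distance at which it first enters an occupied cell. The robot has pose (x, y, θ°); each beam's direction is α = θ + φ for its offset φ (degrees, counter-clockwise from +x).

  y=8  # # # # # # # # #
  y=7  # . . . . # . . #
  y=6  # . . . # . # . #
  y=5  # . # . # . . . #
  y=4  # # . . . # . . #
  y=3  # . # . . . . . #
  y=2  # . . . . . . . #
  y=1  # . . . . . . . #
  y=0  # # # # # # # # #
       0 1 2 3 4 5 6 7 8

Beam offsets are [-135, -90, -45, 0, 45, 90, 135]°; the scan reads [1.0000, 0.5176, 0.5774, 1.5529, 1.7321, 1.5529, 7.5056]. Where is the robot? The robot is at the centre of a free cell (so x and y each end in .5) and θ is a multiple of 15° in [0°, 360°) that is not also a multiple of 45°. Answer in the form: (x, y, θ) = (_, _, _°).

(x, y, θ) = (2.5, 7.5, 165°)

Candidates: 41 free-cell centres × 16 headings = 656 poses. Raycast each; keep the one whose scan matches to 4 dp.
  (5.5, 2.5, 60°): beam 1 = 1.5529 ≠ 1.0000 ✗
  (2.5, 2.5, 300°): beam 1 = 1.5529 ≠ 1.0000 ✗
  (7.5, 1.5, 75°): beam 1 = 0.5774 ≠ 1.0000 ✗
  (2.5, 6.5, 345°): beam 1 = 1.7321 ≠ 1.0000 ✗
  …
  (2.5, 7.5, 165°): r_1=1.0000, r_2=0.5176, r_3=0.5774, r_4=1.5529, r_5=1.7321, r_6=1.5529, r_7=7.5056 — all match ✓
Unique over the lattice → pose = (2.5, 7.5, 165°).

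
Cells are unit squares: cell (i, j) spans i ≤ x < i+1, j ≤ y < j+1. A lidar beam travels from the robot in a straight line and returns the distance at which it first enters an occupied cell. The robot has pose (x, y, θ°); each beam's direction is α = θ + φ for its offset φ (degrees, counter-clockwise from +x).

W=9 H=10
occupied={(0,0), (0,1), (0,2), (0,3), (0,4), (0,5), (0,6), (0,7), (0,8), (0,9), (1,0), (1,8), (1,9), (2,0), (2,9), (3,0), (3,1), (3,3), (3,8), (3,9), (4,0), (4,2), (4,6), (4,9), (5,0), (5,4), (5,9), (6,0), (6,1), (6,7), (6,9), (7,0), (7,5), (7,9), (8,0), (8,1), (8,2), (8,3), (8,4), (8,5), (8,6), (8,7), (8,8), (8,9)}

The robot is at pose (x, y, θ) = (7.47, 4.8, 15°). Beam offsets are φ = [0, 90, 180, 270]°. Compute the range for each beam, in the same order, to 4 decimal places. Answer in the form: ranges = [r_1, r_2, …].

beam 1: φ=0°, α=15°
  dir = (cos 15°, sin 15°) = (0.9659, 0.2588); from cell (7,4)
  next x-line at t=0.5487, next y-line at t=0.7727; Δt_x=1.0353, Δt_y=3.8637
    x: enter (8,4) at t=0.5487 ← occupied
  → r_1 = 0.5487
beam 2: φ=90°, α=105°
  dir = (cos 105°, sin 105°) = (-0.2588, 0.9659); from cell (7,4)
  next x-line at t=1.8159, next y-line at t=0.2071; Δt_x=3.8637, Δt_y=1.0353
    y: enter (7,5) at t=0.2071 ← occupied
  → r_2 = 0.2071
beam 3: φ=180°, α=195°
  dir = (cos 195°, sin 195°) = (-0.9659, -0.2588); from cell (7,4)
  next x-line at t=0.4866, next y-line at t=3.0910; Δt_x=1.0353, Δt_y=3.8637
    x: enter (6,4) at t=0.4866
    x: enter (5,4) at t=1.5219 ← occupied
  → r_3 = 1.5219
beam 4: φ=270°, α=285°
  dir = (cos 285°, sin 285°) = (0.2588, -0.9659); from cell (7,4)
  next x-line at t=2.0478, next y-line at t=0.8282; Δt_x=3.8637, Δt_y=1.0353
    y: enter (7,3) at t=0.8282
    y: enter (7,2) at t=1.8635
    x: enter (8,2) at t=2.0478 ← occupied
  → r_4 = 2.0478

ranges = [0.5487, 0.2071, 1.5219, 2.0478]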